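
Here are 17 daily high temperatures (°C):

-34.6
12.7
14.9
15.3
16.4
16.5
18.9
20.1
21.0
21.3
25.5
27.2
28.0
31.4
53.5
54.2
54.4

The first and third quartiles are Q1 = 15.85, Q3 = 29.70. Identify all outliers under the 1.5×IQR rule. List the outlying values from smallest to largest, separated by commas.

IQR = Q3 − Q1 = 29.70 − 15.85 = 13.85.
Lower fence = Q1 − 1.5·IQR = 15.85 − 20.775 = -4.925.
Upper fence = Q3 + 1.5·IQR = 29.70 + 20.775 = 50.475.
-34.6 < -4.925 → outlier.
53.5 > 50.475 → outlier.
54.2 > 50.475 → outlier.
54.4 > 50.475 → outlier.
All remaining values lie within [-4.925, 50.475].

-34.6, 53.5, 54.2, 54.4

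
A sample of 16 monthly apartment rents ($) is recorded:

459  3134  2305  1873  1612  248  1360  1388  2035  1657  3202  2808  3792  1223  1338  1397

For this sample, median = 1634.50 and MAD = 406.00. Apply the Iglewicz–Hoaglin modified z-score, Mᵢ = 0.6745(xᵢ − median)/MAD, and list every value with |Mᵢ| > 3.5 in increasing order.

|Mᵢ| > 3.5 ⇔ |xᵢ − 1634.50| > 3.5·406.00/0.6745 = 2106.75.
So outliers lie outside [-472.25, 3741.25].
3792: M = 3.58 → outlier.

3792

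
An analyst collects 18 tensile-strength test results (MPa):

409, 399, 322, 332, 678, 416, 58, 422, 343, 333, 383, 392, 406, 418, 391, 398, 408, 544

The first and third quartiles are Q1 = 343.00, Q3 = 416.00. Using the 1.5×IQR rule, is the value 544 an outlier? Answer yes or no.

IQR = Q3 − Q1 = 416.00 − 343.00 = 73.00.
Lower fence = Q1 − 1.5·IQR = 343.00 − 109.50 = 233.50.
Upper fence = Q3 + 1.5·IQR = 416.00 + 109.50 = 525.50.
544 lies above the upper fence.

yes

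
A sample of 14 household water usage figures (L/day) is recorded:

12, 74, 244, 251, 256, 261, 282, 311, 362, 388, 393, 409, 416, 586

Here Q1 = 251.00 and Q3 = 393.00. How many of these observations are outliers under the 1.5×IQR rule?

IQR = 142.00; fences at 251.00 − 213.00 = 38.00 and 393.00 + 213.00 = 606.00.
Outside the cutoffs: 12.

1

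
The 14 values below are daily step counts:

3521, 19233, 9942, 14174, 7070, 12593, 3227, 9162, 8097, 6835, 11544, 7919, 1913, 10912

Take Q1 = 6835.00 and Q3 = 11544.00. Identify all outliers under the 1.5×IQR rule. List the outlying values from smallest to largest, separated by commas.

IQR = Q3 − Q1 = 11544.00 − 6835.00 = 4709.00.
Lower fence = Q1 − 1.5·IQR = 6835.00 − 7063.50 = -228.50.
Upper fence = Q3 + 1.5·IQR = 11544.00 + 7063.50 = 18607.50.
19233 > 18607.50 → outlier.
All remaining values lie within [-228.50, 18607.50].

19233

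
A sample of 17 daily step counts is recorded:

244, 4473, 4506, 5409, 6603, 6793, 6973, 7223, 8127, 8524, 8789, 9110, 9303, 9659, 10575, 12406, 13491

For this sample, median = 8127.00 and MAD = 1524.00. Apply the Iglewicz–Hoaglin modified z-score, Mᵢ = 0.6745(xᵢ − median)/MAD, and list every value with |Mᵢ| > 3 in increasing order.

|Mᵢ| > 3 ⇔ |xᵢ − 8127.00| > 3·1524.00/0.6745 = 6778.35.
So outliers lie outside [1348.65, 14905.35].
244: M = -3.49 → outlier.

244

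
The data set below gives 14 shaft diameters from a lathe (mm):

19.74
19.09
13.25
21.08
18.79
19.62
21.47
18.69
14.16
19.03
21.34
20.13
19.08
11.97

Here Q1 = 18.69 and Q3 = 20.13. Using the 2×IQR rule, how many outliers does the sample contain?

IQR = 1.44; fences at 18.69 − 2.88 = 15.81 and 20.13 + 2.88 = 23.01.
Outside the cutoffs: 11.97, 13.25, 14.16.

3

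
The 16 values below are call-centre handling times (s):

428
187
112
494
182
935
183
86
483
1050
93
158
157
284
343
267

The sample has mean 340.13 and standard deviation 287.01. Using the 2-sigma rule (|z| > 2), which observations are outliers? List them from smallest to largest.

935, 1050

Cutoffs at x̄ ± 2s: 340.13 ± 2·287.01 = [-233.89, 914.15].
935: z = 2.07, |z| > 2 → outlier.
1050: z = 2.47, |z| > 2 → outlier.
Every other value lies within [-233.89, 914.15].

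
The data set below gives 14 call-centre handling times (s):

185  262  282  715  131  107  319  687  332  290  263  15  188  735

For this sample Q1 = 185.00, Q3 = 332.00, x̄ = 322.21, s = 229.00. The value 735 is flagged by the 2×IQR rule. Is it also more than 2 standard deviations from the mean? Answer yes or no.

no

z = (735 − 322.21) / 229.00 = 1.80.
|z| = 1.80 ≤ 2.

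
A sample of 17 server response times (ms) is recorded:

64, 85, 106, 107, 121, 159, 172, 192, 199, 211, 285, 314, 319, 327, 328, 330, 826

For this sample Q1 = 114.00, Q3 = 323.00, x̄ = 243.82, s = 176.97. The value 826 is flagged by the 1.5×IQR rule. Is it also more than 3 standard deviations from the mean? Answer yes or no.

z = (826 − 243.82) / 176.97 = 3.29.
|z| = 3.29 > 3.

yes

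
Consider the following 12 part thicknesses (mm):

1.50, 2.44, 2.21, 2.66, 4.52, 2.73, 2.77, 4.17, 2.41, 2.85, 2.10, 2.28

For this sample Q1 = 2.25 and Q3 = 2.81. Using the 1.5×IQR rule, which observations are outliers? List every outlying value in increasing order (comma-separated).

4.17, 4.52

IQR = Q3 − Q1 = 2.81 − 2.25 = 0.56.
Lower fence = Q1 − 1.5·IQR = 2.25 − 0.84 = 1.41.
Upper fence = Q3 + 1.5·IQR = 2.81 + 0.84 = 3.65.
4.17 > 3.65 → outlier.
4.52 > 3.65 → outlier.
All remaining values lie within [1.41, 3.65].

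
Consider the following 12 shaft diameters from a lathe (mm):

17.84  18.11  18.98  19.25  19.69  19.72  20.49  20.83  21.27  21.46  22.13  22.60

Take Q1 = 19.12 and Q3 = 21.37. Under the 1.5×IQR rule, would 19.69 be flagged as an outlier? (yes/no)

IQR = Q3 − Q1 = 21.37 − 19.12 = 2.25.
Lower fence = Q1 − 1.5·IQR = 19.12 − 3.375 = 15.745.
Upper fence = Q3 + 1.5·IQR = 21.37 + 3.375 = 24.745.
19.69 lies within [15.745, 24.745].

no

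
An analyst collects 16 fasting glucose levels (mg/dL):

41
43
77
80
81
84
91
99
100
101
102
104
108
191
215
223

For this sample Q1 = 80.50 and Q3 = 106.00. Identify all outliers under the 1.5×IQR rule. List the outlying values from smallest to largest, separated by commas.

IQR = Q3 − Q1 = 106.00 − 80.50 = 25.50.
Lower fence = Q1 − 1.5·IQR = 80.50 − 38.25 = 42.25.
Upper fence = Q3 + 1.5·IQR = 106.00 + 38.25 = 144.25.
41 < 42.25 → outlier.
191 > 144.25 → outlier.
215 > 144.25 → outlier.
223 > 144.25 → outlier.
All remaining values lie within [42.25, 144.25].

41, 191, 215, 223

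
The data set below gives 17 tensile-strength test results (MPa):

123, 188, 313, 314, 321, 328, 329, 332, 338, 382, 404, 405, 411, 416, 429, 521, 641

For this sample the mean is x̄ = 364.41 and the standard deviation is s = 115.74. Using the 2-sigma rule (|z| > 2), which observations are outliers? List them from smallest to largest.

123, 641

Cutoffs at x̄ ± 2s: 364.41 ± 2·115.74 = [132.93, 595.89].
123: z = -2.09, |z| > 2 → outlier.
641: z = 2.39, |z| > 2 → outlier.
Every other value lies within [132.93, 595.89].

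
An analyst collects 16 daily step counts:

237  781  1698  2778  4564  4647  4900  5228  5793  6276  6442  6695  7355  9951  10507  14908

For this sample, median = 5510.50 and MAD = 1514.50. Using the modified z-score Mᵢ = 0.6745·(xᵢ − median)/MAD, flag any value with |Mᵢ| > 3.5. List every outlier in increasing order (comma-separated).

|Mᵢ| > 3.5 ⇔ |xᵢ − 5510.50| > 3.5·1514.50/0.6745 = 7858.78.
So outliers lie outside [-2348.28, 13369.28].
14908: M = 4.19 → outlier.

14908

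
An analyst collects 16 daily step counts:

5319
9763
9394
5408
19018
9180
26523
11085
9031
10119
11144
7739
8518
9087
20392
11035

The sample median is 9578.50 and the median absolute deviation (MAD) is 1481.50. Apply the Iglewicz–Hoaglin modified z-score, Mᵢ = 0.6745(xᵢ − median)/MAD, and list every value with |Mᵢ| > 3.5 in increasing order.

|Mᵢ| > 3.5 ⇔ |xᵢ − 9578.50| > 3.5·1481.50/0.6745 = 7687.55.
So outliers lie outside [1890.95, 17266.05].
19018: M = 4.30 → outlier.
20392: M = 4.92 → outlier.
26523: M = 7.71 → outlier.

19018, 20392, 26523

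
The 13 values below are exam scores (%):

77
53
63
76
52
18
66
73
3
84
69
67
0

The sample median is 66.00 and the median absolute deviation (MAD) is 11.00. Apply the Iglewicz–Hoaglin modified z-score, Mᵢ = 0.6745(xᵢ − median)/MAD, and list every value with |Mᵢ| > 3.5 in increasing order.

0, 3

|Mᵢ| > 3.5 ⇔ |xᵢ − 66.00| > 3.5·11.00/0.6745 = 57.08.
So outliers lie outside [8.92, 123.08].
0: M = -4.05 → outlier.
3: M = -3.86 → outlier.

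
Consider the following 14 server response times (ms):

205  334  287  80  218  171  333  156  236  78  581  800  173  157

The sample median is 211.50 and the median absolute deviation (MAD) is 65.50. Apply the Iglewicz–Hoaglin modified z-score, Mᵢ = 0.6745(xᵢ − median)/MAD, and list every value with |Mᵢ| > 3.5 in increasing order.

|Mᵢ| > 3.5 ⇔ |xᵢ − 211.50| > 3.5·65.50/0.6745 = 339.88.
So outliers lie outside [-128.38, 551.38].
581: M = 3.81 → outlier.
800: M = 6.06 → outlier.

581, 800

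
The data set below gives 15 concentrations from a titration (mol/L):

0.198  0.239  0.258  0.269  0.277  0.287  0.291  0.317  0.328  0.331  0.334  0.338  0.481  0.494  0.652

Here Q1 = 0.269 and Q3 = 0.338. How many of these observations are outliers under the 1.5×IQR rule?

IQR = 0.069; fences at 0.269 − 0.1035 = 0.1655 and 0.338 + 0.1035 = 0.4415.
Outside the cutoffs: 0.481, 0.494, 0.652.

3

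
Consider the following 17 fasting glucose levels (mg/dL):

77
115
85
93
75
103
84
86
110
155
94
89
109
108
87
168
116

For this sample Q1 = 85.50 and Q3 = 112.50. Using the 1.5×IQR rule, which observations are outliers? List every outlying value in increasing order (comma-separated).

IQR = Q3 − Q1 = 112.50 − 85.50 = 27.00.
Lower fence = Q1 − 1.5·IQR = 85.50 − 40.50 = 45.00.
Upper fence = Q3 + 1.5·IQR = 112.50 + 40.50 = 153.00.
155 > 153.00 → outlier.
168 > 153.00 → outlier.
All remaining values lie within [45.00, 153.00].

155, 168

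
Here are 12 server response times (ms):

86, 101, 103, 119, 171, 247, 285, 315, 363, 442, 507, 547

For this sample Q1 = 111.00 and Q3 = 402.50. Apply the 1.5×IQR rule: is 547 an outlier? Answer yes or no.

IQR = Q3 − Q1 = 402.50 − 111.00 = 291.50.
Lower fence = Q1 − 1.5·IQR = 111.00 − 437.25 = -326.25.
Upper fence = Q3 + 1.5·IQR = 402.50 + 437.25 = 839.75.
547 lies within [-326.25, 839.75].

no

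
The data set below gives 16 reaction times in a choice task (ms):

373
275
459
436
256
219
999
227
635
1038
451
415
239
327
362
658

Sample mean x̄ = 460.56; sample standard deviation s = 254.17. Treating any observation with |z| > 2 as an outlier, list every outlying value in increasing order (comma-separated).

999, 1038

Cutoffs at x̄ ± 2s: 460.56 ± 2·254.17 = [-47.78, 968.90].
999: z = 2.12, |z| > 2 → outlier.
1038: z = 2.27, |z| > 2 → outlier.
Every other value lies within [-47.78, 968.90].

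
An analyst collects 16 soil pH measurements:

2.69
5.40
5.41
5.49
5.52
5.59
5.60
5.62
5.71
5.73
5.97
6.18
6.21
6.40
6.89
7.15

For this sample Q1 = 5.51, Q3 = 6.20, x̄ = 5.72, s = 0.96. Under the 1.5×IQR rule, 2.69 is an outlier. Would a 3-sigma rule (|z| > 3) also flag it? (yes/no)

z = (2.69 − 5.72) / 0.96 = -3.16.
|z| = 3.16 > 3.

yes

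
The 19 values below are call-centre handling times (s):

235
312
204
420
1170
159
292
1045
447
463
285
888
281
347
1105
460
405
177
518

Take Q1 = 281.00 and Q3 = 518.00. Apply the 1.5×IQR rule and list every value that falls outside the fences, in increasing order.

888, 1045, 1105, 1170

IQR = Q3 − Q1 = 518.00 − 281.00 = 237.00.
Lower fence = Q1 − 1.5·IQR = 281.00 − 355.50 = -74.50.
Upper fence = Q3 + 1.5·IQR = 518.00 + 355.50 = 873.50.
888 > 873.50 → outlier.
1045 > 873.50 → outlier.
1105 > 873.50 → outlier.
1170 > 873.50 → outlier.
All remaining values lie within [-74.50, 873.50].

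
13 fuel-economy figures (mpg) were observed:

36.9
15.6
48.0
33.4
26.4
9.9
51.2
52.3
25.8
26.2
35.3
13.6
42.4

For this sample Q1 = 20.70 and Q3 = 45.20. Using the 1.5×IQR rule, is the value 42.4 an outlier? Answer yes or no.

no

IQR = Q3 − Q1 = 45.20 − 20.70 = 24.50.
Lower fence = Q1 − 1.5·IQR = 20.70 − 36.75 = -16.05.
Upper fence = Q3 + 1.5·IQR = 45.20 + 36.75 = 81.95.
42.4 lies within [-16.05, 81.95].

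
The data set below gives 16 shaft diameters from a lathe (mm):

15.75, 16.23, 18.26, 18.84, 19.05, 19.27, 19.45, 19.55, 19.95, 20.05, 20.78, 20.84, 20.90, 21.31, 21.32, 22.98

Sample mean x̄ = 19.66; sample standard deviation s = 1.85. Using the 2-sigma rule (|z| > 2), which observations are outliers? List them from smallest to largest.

15.75

Cutoffs at x̄ ± 2s: 19.66 ± 2·1.85 = [15.96, 23.36].
15.75: z = -2.11, |z| > 2 → outlier.
Every other value lies within [15.96, 23.36].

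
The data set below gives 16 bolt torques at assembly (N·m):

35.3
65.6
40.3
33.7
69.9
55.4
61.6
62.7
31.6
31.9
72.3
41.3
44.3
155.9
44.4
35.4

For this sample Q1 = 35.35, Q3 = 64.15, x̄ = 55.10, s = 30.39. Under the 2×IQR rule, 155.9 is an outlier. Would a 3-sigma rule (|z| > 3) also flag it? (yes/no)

z = (155.9 − 55.10) / 30.39 = 3.32.
|z| = 3.32 > 3.

yes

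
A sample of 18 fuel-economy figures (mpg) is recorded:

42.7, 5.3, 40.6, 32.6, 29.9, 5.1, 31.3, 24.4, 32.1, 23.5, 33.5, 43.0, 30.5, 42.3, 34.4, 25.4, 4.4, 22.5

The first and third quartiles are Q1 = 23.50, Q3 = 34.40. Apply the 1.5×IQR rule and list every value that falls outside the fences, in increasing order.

IQR = Q3 − Q1 = 34.40 − 23.50 = 10.90.
Lower fence = Q1 − 1.5·IQR = 23.50 − 16.35 = 7.15.
Upper fence = Q3 + 1.5·IQR = 34.40 + 16.35 = 50.75.
4.4 < 7.15 → outlier.
5.1 < 7.15 → outlier.
5.3 < 7.15 → outlier.
All remaining values lie within [7.15, 50.75].

4.4, 5.1, 5.3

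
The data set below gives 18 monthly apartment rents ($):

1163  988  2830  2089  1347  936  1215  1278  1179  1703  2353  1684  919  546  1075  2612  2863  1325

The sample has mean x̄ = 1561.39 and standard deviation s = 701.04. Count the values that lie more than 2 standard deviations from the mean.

Cutoffs: x̄ ± 2s = [159.31, 2963.47].
Every value lies within the cutoffs.

0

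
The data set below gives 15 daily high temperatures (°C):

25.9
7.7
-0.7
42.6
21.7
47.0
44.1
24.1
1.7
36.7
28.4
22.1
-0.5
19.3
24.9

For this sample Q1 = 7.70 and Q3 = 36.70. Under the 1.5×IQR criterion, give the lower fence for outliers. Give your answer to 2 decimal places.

-35.80

IQR = Q3 − Q1 = 36.70 − 7.70 = 29.00.
Lower fence = Q1 − 1.5·IQR = 7.70 − 43.50 = -35.80.
Upper fence = Q3 + 1.5·IQR = 36.70 + 43.50 = 80.20.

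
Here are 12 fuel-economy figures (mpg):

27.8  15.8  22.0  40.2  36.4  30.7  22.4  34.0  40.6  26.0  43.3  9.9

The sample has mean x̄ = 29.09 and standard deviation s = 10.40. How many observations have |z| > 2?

0

Cutoffs: x̄ ± 2s = [8.29, 49.89].
Every value lies within the cutoffs.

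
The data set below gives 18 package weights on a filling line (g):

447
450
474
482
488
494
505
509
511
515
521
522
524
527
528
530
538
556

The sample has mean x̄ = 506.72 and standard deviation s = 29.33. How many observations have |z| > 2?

Cutoffs: x̄ ± 2s = [448.06, 565.38].
Outside the cutoffs: 447.

1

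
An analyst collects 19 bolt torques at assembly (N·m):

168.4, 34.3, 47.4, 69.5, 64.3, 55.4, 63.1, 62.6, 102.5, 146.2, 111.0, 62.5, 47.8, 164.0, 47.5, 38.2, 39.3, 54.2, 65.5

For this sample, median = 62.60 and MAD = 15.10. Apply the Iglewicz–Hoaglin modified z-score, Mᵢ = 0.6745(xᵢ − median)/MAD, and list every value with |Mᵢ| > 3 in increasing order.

146.2, 164.0, 168.4

|Mᵢ| > 3 ⇔ |xᵢ − 62.60| > 3·15.10/0.6745 = 67.16.
So outliers lie outside [-4.56, 129.76].
146.2: M = 3.73 → outlier.
164.0: M = 4.53 → outlier.
168.4: M = 4.73 → outlier.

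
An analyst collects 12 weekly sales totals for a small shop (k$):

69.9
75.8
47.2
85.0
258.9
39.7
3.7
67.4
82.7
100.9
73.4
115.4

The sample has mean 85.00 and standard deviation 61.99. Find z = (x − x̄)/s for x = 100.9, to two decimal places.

z = (100.9 − 85.00) / 61.99 = 0.26.

0.26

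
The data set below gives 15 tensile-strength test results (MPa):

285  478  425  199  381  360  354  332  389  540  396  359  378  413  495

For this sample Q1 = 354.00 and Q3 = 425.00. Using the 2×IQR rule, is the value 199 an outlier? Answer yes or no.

yes

IQR = Q3 − Q1 = 425.00 − 354.00 = 71.00.
Lower fence = Q1 − 2·IQR = 354.00 − 142.00 = 212.00.
Upper fence = Q3 + 2·IQR = 425.00 + 142.00 = 567.00.
199 lies below the lower fence.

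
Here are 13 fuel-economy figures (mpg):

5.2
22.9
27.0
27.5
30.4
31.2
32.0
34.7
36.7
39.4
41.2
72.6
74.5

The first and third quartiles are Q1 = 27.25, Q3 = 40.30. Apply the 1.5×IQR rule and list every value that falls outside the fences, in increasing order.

5.2, 72.6, 74.5

IQR = Q3 − Q1 = 40.30 − 27.25 = 13.05.
Lower fence = Q1 − 1.5·IQR = 27.25 − 19.575 = 7.675.
Upper fence = Q3 + 1.5·IQR = 40.30 + 19.575 = 59.875.
5.2 < 7.675 → outlier.
72.6 > 59.875 → outlier.
74.5 > 59.875 → outlier.
All remaining values lie within [7.675, 59.875].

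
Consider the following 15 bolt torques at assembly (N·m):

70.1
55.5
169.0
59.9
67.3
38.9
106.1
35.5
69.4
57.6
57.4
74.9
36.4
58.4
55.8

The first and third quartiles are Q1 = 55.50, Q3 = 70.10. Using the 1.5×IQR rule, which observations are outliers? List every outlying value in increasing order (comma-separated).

106.1, 169.0

IQR = Q3 − Q1 = 70.10 − 55.50 = 14.60.
Lower fence = Q1 − 1.5·IQR = 55.50 − 21.90 = 33.60.
Upper fence = Q3 + 1.5·IQR = 70.10 + 21.90 = 92.00.
106.1 > 92.00 → outlier.
169.0 > 92.00 → outlier.
All remaining values lie within [33.60, 92.00].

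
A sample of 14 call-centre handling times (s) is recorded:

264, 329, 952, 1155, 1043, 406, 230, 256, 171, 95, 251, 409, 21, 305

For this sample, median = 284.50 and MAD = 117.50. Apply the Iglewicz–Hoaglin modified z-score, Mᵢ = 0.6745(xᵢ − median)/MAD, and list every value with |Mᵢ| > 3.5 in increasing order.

952, 1043, 1155

|Mᵢ| > 3.5 ⇔ |xᵢ − 284.50| > 3.5·117.50/0.6745 = 609.71.
So outliers lie outside [-325.21, 894.21].
952: M = 3.83 → outlier.
1043: M = 4.35 → outlier.
1155: M = 5.00 → outlier.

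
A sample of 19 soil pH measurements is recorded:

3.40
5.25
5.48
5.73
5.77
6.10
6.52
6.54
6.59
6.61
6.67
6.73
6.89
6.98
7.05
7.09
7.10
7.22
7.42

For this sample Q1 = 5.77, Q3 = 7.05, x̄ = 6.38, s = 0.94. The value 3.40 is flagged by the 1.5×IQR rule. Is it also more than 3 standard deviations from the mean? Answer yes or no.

yes

z = (3.40 − 6.38) / 0.94 = -3.17.
|z| = 3.17 > 3.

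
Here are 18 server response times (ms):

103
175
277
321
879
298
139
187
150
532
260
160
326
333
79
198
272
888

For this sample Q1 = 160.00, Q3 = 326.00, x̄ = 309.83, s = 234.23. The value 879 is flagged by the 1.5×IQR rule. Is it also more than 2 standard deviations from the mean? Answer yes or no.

z = (879 − 309.83) / 234.23 = 2.43.
|z| = 2.43 > 2.

yes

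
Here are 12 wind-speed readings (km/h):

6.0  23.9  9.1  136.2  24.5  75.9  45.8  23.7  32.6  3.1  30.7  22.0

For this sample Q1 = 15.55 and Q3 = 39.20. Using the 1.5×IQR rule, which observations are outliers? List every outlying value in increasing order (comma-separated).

IQR = Q3 − Q1 = 39.20 − 15.55 = 23.65.
Lower fence = Q1 − 1.5·IQR = 15.55 − 35.475 = -19.925.
Upper fence = Q3 + 1.5·IQR = 39.20 + 35.475 = 74.675.
75.9 > 74.675 → outlier.
136.2 > 74.675 → outlier.
All remaining values lie within [-19.925, 74.675].

75.9, 136.2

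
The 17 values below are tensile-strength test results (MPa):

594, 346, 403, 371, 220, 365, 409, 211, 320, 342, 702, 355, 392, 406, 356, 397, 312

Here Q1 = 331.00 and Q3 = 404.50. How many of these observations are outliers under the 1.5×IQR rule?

4

IQR = 73.50; fences at 331.00 − 110.25 = 220.75 and 404.50 + 110.25 = 514.75.
Outside the cutoffs: 211, 220, 594, 702.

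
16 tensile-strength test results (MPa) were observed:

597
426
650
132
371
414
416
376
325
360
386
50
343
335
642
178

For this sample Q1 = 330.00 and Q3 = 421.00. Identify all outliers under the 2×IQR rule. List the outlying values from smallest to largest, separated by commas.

50, 132, 642, 650

IQR = Q3 − Q1 = 421.00 − 330.00 = 91.00.
Lower fence = Q1 − 2·IQR = 330.00 − 182.00 = 148.00.
Upper fence = Q3 + 2·IQR = 421.00 + 182.00 = 603.00.
50 < 148.00 → outlier.
132 < 148.00 → outlier.
642 > 603.00 → outlier.
650 > 603.00 → outlier.
All remaining values lie within [148.00, 603.00].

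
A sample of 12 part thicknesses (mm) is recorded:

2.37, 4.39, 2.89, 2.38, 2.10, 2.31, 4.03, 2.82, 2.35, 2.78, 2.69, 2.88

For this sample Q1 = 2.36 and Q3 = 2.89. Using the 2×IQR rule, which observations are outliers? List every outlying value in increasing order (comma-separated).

IQR = Q3 − Q1 = 2.89 − 2.36 = 0.53.
Lower fence = Q1 − 2·IQR = 2.36 − 1.06 = 1.30.
Upper fence = Q3 + 2·IQR = 2.89 + 1.06 = 3.95.
4.03 > 3.95 → outlier.
4.39 > 3.95 → outlier.
All remaining values lie within [1.30, 3.95].

4.03, 4.39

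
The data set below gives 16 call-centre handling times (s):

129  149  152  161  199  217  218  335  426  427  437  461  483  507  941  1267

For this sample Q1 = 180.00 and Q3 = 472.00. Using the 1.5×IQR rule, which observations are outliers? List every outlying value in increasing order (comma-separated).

IQR = Q3 − Q1 = 472.00 − 180.00 = 292.00.
Lower fence = Q1 − 1.5·IQR = 180.00 − 438.00 = -258.00.
Upper fence = Q3 + 1.5·IQR = 472.00 + 438.00 = 910.00.
941 > 910.00 → outlier.
1267 > 910.00 → outlier.
All remaining values lie within [-258.00, 910.00].

941, 1267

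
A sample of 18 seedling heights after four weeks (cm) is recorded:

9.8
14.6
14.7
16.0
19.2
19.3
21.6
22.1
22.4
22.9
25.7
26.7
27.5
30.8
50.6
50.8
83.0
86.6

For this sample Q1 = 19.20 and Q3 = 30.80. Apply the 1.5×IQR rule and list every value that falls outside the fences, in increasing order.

50.6, 50.8, 83.0, 86.6

IQR = Q3 − Q1 = 30.80 − 19.20 = 11.60.
Lower fence = Q1 − 1.5·IQR = 19.20 − 17.40 = 1.80.
Upper fence = Q3 + 1.5·IQR = 30.80 + 17.40 = 48.20.
50.6 > 48.20 → outlier.
50.8 > 48.20 → outlier.
83.0 > 48.20 → outlier.
86.6 > 48.20 → outlier.
All remaining values lie within [1.80, 48.20].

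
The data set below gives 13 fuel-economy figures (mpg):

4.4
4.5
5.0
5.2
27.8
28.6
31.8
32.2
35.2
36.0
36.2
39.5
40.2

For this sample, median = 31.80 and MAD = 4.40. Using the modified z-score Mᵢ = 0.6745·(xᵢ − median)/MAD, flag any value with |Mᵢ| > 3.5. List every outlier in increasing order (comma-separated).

4.4, 4.5, 5.0, 5.2

|Mᵢ| > 3.5 ⇔ |xᵢ − 31.80| > 3.5·4.40/0.6745 = 22.83.
So outliers lie outside [8.97, 54.63].
4.4: M = -4.20 → outlier.
4.5: M = -4.18 → outlier.
5.0: M = -4.11 → outlier.
5.2: M = -4.08 → outlier.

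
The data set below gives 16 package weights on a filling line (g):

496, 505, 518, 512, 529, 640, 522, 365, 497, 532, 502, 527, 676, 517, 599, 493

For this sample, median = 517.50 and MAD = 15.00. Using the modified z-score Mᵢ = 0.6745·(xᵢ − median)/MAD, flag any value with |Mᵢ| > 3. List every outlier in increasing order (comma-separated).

|Mᵢ| > 3 ⇔ |xᵢ − 517.50| > 3·15.00/0.6745 = 66.72.
So outliers lie outside [450.78, 584.22].
365: M = -6.86 → outlier.
599: M = 3.66 → outlier.
640: M = 5.51 → outlier.
676: M = 7.13 → outlier.

365, 599, 640, 676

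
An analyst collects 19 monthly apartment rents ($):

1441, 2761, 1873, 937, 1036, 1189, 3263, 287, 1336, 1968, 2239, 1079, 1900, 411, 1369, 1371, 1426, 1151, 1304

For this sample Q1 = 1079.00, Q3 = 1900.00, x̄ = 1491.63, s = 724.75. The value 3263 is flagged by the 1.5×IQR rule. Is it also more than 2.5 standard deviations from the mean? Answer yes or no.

no

z = (3263 − 1491.63) / 724.75 = 2.44.
|z| = 2.44 ≤ 2.5.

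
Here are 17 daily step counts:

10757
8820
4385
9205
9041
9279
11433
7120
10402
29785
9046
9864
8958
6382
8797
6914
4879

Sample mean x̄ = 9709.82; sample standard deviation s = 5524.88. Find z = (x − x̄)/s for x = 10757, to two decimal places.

0.19

z = (10757 − 9709.82) / 5524.88 = 0.19.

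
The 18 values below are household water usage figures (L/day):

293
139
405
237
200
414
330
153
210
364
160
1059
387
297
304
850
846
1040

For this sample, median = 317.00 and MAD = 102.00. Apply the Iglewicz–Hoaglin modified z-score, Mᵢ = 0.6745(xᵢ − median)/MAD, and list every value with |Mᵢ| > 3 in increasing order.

|Mᵢ| > 3 ⇔ |xᵢ − 317.00| > 3·102.00/0.6745 = 453.67.
So outliers lie outside [-136.67, 770.67].
846: M = 3.50 → outlier.
850: M = 3.52 → outlier.
1040: M = 4.78 → outlier.
1059: M = 4.91 → outlier.

846, 850, 1040, 1059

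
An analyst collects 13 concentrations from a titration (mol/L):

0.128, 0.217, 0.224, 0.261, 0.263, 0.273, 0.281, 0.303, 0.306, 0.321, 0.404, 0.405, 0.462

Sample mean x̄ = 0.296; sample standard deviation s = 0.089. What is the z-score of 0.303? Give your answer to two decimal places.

0.08

z = (0.303 − 0.296) / 0.089 = 0.08.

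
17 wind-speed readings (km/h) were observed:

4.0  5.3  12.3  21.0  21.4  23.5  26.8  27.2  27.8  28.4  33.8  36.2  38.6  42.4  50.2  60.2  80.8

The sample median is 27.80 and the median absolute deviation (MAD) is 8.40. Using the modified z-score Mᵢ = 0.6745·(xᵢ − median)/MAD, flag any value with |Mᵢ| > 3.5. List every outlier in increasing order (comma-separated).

80.8

|Mᵢ| > 3.5 ⇔ |xᵢ − 27.80| > 3.5·8.40/0.6745 = 43.59.
So outliers lie outside [-15.79, 71.39].
80.8: M = 4.26 → outlier.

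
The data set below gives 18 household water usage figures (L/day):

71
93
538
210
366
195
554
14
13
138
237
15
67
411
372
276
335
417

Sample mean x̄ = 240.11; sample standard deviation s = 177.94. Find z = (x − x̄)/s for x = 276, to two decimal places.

0.20

z = (276 − 240.11) / 177.94 = 0.20.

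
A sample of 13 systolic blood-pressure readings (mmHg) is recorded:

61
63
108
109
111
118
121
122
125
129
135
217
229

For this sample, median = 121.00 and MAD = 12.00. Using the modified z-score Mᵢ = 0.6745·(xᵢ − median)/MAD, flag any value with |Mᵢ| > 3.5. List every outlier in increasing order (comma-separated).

217, 229

|Mᵢ| > 3.5 ⇔ |xᵢ − 121.00| > 3.5·12.00/0.6745 = 62.27.
So outliers lie outside [58.73, 183.27].
217: M = 5.40 → outlier.
229: M = 6.07 → outlier.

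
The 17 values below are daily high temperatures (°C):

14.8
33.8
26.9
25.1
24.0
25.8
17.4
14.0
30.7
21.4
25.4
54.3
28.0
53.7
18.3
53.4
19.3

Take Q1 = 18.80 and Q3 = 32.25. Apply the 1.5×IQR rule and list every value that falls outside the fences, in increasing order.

IQR = Q3 − Q1 = 32.25 − 18.80 = 13.45.
Lower fence = Q1 − 1.5·IQR = 18.80 − 20.175 = -1.375.
Upper fence = Q3 + 1.5·IQR = 32.25 + 20.175 = 52.425.
53.4 > 52.425 → outlier.
53.7 > 52.425 → outlier.
54.3 > 52.425 → outlier.
All remaining values lie within [-1.375, 52.425].

53.4, 53.7, 54.3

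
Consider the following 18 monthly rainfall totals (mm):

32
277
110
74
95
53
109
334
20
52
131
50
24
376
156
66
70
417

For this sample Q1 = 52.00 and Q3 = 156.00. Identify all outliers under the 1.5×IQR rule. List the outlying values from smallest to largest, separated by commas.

IQR = Q3 − Q1 = 156.00 − 52.00 = 104.00.
Lower fence = Q1 − 1.5·IQR = 52.00 − 156.00 = -104.00.
Upper fence = Q3 + 1.5·IQR = 156.00 + 156.00 = 312.00.
334 > 312.00 → outlier.
376 > 312.00 → outlier.
417 > 312.00 → outlier.
All remaining values lie within [-104.00, 312.00].

334, 376, 417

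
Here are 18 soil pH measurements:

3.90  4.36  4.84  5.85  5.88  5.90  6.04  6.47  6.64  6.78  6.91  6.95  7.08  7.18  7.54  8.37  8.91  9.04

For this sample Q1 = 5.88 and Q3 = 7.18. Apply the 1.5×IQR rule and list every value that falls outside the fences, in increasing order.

3.90

IQR = Q3 − Q1 = 7.18 − 5.88 = 1.30.
Lower fence = Q1 − 1.5·IQR = 5.88 − 1.95 = 3.93.
Upper fence = Q3 + 1.5·IQR = 7.18 + 1.95 = 9.13.
3.90 < 3.93 → outlier.
All remaining values lie within [3.93, 9.13].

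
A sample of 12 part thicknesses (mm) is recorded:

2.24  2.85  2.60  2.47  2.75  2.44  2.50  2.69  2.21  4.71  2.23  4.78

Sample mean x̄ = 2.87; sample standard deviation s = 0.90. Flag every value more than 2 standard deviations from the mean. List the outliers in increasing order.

4.71, 4.78

Cutoffs at x̄ ± 2s: 2.87 ± 2·0.90 = [1.07, 4.67].
4.71: z = 2.04, |z| > 2 → outlier.
4.78: z = 2.12, |z| > 2 → outlier.
Every other value lies within [1.07, 4.67].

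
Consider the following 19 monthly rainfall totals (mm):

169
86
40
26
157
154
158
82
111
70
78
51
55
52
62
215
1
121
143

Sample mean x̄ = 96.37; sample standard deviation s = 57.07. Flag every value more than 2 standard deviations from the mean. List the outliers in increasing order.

215

Cutoffs at x̄ ± 2s: 96.37 ± 2·57.07 = [-17.77, 210.51].
215: z = 2.08, |z| > 2 → outlier.
Every other value lies within [-17.77, 210.51].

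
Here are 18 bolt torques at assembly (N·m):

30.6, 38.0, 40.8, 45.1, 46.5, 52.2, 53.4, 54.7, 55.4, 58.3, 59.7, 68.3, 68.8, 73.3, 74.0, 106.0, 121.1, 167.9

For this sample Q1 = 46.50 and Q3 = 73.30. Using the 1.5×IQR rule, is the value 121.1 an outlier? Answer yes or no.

yes

IQR = Q3 − Q1 = 73.30 − 46.50 = 26.80.
Lower fence = Q1 − 1.5·IQR = 46.50 − 40.20 = 6.30.
Upper fence = Q3 + 1.5·IQR = 73.30 + 40.20 = 113.50.
121.1 lies above the upper fence.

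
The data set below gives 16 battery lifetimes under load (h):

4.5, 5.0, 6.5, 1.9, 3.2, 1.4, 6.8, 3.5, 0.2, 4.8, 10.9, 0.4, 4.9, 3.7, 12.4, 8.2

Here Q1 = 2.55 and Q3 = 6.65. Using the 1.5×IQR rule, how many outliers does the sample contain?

0

IQR = 4.10; fences at 2.55 − 6.15 = -3.60 and 6.65 + 6.15 = 12.80.
Every value lies within the cutoffs.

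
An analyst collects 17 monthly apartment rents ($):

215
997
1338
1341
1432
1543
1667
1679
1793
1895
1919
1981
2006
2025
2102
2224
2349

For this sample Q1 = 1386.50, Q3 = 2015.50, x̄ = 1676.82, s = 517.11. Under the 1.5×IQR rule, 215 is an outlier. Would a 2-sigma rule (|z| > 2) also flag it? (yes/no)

z = (215 − 1676.82) / 517.11 = -2.83.
|z| = 2.83 > 2.

yes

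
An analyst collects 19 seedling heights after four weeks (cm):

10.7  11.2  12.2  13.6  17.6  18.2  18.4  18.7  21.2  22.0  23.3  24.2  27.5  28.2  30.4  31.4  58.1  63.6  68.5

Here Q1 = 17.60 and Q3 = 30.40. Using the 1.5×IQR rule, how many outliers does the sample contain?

IQR = 12.80; fences at 17.60 − 19.20 = -1.60 and 30.40 + 19.20 = 49.60.
Outside the cutoffs: 58.1, 63.6, 68.5.

3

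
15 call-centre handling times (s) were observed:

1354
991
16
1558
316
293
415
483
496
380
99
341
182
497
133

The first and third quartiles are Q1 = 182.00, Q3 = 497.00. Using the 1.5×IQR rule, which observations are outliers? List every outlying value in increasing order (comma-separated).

991, 1354, 1558

IQR = Q3 − Q1 = 497.00 − 182.00 = 315.00.
Lower fence = Q1 − 1.5·IQR = 182.00 − 472.50 = -290.50.
Upper fence = Q3 + 1.5·IQR = 497.00 + 472.50 = 969.50.
991 > 969.50 → outlier.
1354 > 969.50 → outlier.
1558 > 969.50 → outlier.
All remaining values lie within [-290.50, 969.50].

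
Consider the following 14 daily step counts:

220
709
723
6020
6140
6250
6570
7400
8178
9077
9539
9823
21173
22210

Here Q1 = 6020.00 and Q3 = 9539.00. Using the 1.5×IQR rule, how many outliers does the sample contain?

IQR = 3519.00; fences at 6020.00 − 5278.50 = 741.50 and 9539.00 + 5278.50 = 14817.50.
Outside the cutoffs: 220, 709, 723, 21173, 22210.

5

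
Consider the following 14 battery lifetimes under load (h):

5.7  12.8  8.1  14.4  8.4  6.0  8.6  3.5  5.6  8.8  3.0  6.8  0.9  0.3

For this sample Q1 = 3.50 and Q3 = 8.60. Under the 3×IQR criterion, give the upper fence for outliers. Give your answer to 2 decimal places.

IQR = Q3 − Q1 = 8.60 − 3.50 = 5.10.
Lower fence = Q1 − 3·IQR = 3.50 − 15.30 = -11.80.
Upper fence = Q3 + 3·IQR = 8.60 + 15.30 = 23.90.

23.90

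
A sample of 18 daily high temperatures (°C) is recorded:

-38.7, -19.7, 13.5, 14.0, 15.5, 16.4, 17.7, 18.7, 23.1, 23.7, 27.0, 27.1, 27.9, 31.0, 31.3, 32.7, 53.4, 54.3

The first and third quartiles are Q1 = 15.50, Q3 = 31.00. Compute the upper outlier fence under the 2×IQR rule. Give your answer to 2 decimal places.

IQR = Q3 − Q1 = 31.00 − 15.50 = 15.50.
Lower fence = Q1 − 2·IQR = 15.50 − 31.00 = -15.50.
Upper fence = Q3 + 2·IQR = 31.00 + 31.00 = 62.00.

62.00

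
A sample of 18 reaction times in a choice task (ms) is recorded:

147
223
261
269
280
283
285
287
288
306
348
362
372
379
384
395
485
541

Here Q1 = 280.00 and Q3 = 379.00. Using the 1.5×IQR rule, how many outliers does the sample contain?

1

IQR = 99.00; fences at 280.00 − 148.50 = 131.50 and 379.00 + 148.50 = 527.50.
Outside the cutoffs: 541.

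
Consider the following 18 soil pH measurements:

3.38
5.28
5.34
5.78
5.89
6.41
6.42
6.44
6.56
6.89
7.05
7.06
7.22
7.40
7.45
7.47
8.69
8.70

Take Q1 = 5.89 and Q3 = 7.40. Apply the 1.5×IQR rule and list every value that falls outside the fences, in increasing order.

IQR = Q3 − Q1 = 7.40 − 5.89 = 1.51.
Lower fence = Q1 − 1.5·IQR = 5.89 − 2.265 = 3.625.
Upper fence = Q3 + 1.5·IQR = 7.40 + 2.265 = 9.665.
3.38 < 3.625 → outlier.
All remaining values lie within [3.625, 9.665].

3.38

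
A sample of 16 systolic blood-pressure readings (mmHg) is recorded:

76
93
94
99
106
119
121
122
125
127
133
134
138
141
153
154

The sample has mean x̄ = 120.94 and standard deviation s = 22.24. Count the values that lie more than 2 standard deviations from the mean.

1

Cutoffs: x̄ ± 2s = [76.46, 165.42].
Outside the cutoffs: 76.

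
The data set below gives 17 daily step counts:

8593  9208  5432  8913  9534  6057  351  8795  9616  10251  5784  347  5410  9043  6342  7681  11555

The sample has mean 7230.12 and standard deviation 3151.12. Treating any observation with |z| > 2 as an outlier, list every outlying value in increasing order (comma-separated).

347, 351

Cutoffs at x̄ ± 2s: 7230.12 ± 2·3151.12 = [927.88, 13532.36].
347: z = -2.18, |z| > 2 → outlier.
351: z = -2.18, |z| > 2 → outlier.
Every other value lies within [927.88, 13532.36].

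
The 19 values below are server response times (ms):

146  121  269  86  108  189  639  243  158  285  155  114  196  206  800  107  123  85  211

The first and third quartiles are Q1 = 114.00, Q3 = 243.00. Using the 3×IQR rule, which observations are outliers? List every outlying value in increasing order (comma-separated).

IQR = Q3 − Q1 = 243.00 − 114.00 = 129.00.
Lower fence = Q1 − 3·IQR = 114.00 − 387.00 = -273.00.
Upper fence = Q3 + 3·IQR = 243.00 + 387.00 = 630.00.
639 > 630.00 → outlier.
800 > 630.00 → outlier.
All remaining values lie within [-273.00, 630.00].

639, 800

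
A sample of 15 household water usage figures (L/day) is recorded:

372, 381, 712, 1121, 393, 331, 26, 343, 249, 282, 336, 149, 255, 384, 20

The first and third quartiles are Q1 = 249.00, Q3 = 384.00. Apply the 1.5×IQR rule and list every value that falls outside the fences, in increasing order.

20, 26, 712, 1121

IQR = Q3 − Q1 = 384.00 − 249.00 = 135.00.
Lower fence = Q1 − 1.5·IQR = 249.00 − 202.50 = 46.50.
Upper fence = Q3 + 1.5·IQR = 384.00 + 202.50 = 586.50.
20 < 46.50 → outlier.
26 < 46.50 → outlier.
712 > 586.50 → outlier.
1121 > 586.50 → outlier.
All remaining values lie within [46.50, 586.50].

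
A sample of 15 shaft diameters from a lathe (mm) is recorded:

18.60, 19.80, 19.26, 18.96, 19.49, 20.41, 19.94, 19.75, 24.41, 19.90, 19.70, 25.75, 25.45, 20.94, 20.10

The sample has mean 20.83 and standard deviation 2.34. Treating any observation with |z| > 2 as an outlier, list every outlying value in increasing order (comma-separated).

Cutoffs at x̄ ± 2s: 20.83 ± 2·2.34 = [16.15, 25.51].
25.75: z = 2.10, |z| > 2 → outlier.
Every other value lies within [16.15, 25.51].

25.75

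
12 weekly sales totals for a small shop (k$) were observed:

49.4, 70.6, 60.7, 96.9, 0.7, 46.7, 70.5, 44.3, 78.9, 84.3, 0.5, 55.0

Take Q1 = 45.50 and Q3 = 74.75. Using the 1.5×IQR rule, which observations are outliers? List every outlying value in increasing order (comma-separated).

0.5, 0.7

IQR = Q3 − Q1 = 74.75 − 45.50 = 29.25.
Lower fence = Q1 − 1.5·IQR = 45.50 − 43.875 = 1.625.
Upper fence = Q3 + 1.5·IQR = 74.75 + 43.875 = 118.625.
0.5 < 1.625 → outlier.
0.7 < 1.625 → outlier.
All remaining values lie within [1.625, 118.625].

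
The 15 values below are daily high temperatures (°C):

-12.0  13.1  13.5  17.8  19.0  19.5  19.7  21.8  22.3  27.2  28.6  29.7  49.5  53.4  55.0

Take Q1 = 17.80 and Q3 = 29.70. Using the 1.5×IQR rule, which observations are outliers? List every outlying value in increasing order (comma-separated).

-12.0, 49.5, 53.4, 55.0

IQR = Q3 − Q1 = 29.70 − 17.80 = 11.90.
Lower fence = Q1 − 1.5·IQR = 17.80 − 17.85 = -0.05.
Upper fence = Q3 + 1.5·IQR = 29.70 + 17.85 = 47.55.
-12.0 < -0.05 → outlier.
49.5 > 47.55 → outlier.
53.4 > 47.55 → outlier.
55.0 > 47.55 → outlier.
All remaining values lie within [-0.05, 47.55].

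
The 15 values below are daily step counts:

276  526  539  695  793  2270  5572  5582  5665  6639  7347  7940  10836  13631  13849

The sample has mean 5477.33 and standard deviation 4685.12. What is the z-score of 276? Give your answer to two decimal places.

z = (276 − 5477.33) / 4685.12 = -1.11.

-1.11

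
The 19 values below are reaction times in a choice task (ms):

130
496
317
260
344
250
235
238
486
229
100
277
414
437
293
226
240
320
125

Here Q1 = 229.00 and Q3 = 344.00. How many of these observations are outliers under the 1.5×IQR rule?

0

IQR = 115.00; fences at 229.00 − 172.50 = 56.50 and 344.00 + 172.50 = 516.50.
Every value lies within the cutoffs.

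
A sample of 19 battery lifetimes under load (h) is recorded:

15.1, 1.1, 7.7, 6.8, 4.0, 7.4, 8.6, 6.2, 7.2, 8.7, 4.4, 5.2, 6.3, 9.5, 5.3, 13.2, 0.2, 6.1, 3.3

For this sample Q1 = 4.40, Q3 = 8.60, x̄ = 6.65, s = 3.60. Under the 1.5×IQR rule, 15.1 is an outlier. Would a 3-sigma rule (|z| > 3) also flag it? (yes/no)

z = (15.1 − 6.65) / 3.60 = 2.35.
|z| = 2.35 ≤ 3.

no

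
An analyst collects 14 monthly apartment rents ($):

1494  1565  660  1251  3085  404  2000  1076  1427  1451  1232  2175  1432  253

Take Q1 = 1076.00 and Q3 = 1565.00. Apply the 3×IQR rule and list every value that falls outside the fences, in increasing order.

3085

IQR = Q3 − Q1 = 1565.00 − 1076.00 = 489.00.
Lower fence = Q1 − 3·IQR = 1076.00 − 1467.00 = -391.00.
Upper fence = Q3 + 3·IQR = 1565.00 + 1467.00 = 3032.00.
3085 > 3032.00 → outlier.
All remaining values lie within [-391.00, 3032.00].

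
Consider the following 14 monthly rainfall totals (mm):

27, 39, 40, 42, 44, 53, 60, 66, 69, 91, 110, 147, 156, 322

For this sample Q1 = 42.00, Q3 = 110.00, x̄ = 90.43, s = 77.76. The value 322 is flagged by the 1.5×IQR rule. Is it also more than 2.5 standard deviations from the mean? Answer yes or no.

z = (322 − 90.43) / 77.76 = 2.98.
|z| = 2.98 > 2.5.

yes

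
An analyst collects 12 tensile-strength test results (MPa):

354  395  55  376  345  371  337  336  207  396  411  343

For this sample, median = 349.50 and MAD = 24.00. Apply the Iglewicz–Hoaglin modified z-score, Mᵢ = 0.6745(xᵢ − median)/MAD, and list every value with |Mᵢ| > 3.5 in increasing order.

55, 207

|Mᵢ| > 3.5 ⇔ |xᵢ − 349.50| > 3.5·24.00/0.6745 = 124.54.
So outliers lie outside [224.96, 474.04].
55: M = -8.28 → outlier.
207: M = -4.00 → outlier.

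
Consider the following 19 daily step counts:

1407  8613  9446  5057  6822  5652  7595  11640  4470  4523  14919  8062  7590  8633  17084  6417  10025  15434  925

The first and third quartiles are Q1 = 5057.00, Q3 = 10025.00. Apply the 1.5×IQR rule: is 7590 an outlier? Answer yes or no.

no

IQR = Q3 − Q1 = 10025.00 − 5057.00 = 4968.00.
Lower fence = Q1 − 1.5·IQR = 5057.00 − 7452.00 = -2395.00.
Upper fence = Q3 + 1.5·IQR = 10025.00 + 7452.00 = 17477.00.
7590 lies within [-2395.00, 17477.00].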